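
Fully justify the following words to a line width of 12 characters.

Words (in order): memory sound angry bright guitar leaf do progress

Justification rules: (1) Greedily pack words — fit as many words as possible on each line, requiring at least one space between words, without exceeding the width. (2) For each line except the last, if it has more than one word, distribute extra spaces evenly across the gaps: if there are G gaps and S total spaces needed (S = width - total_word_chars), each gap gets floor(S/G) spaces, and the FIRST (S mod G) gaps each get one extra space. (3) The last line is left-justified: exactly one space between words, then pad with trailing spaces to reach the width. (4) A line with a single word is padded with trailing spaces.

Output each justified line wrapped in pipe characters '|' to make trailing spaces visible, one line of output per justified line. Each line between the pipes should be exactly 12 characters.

Line 1: ['memory', 'sound'] (min_width=12, slack=0)
Line 2: ['angry', 'bright'] (min_width=12, slack=0)
Line 3: ['guitar', 'leaf'] (min_width=11, slack=1)
Line 4: ['do', 'progress'] (min_width=11, slack=1)

Answer: |memory sound|
|angry bright|
|guitar  leaf|
|do progress |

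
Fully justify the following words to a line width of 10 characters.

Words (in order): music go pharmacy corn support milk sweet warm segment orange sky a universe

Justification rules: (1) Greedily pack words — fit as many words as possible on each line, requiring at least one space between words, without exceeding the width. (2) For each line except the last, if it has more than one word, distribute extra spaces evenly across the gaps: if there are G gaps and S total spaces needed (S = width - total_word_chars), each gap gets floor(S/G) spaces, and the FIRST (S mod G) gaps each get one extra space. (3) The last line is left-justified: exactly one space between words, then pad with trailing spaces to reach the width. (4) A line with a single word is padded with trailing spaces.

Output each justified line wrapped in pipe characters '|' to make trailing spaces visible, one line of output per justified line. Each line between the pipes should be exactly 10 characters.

Answer: |music   go|
|pharmacy  |
|corn      |
|support   |
|milk sweet|
|warm      |
|segment   |
|orange sky|
|a universe|

Derivation:
Line 1: ['music', 'go'] (min_width=8, slack=2)
Line 2: ['pharmacy'] (min_width=8, slack=2)
Line 3: ['corn'] (min_width=4, slack=6)
Line 4: ['support'] (min_width=7, slack=3)
Line 5: ['milk', 'sweet'] (min_width=10, slack=0)
Line 6: ['warm'] (min_width=4, slack=6)
Line 7: ['segment'] (min_width=7, slack=3)
Line 8: ['orange', 'sky'] (min_width=10, slack=0)
Line 9: ['a', 'universe'] (min_width=10, slack=0)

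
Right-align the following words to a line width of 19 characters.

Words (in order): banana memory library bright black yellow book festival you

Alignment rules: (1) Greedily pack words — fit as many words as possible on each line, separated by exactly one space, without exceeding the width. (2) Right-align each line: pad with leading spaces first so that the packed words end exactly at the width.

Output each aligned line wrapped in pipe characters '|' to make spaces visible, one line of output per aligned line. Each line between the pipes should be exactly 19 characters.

Line 1: ['banana', 'memory'] (min_width=13, slack=6)
Line 2: ['library', 'bright'] (min_width=14, slack=5)
Line 3: ['black', 'yellow', 'book'] (min_width=17, slack=2)
Line 4: ['festival', 'you'] (min_width=12, slack=7)

Answer: |      banana memory|
|     library bright|
|  black yellow book|
|       festival you|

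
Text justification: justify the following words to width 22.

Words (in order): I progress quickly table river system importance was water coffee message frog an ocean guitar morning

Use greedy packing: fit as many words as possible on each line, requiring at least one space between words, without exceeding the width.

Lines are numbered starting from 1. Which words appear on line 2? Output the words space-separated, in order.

Line 1: ['I', 'progress', 'quickly'] (min_width=18, slack=4)
Line 2: ['table', 'river', 'system'] (min_width=18, slack=4)
Line 3: ['importance', 'was', 'water'] (min_width=20, slack=2)
Line 4: ['coffee', 'message', 'frog', 'an'] (min_width=22, slack=0)
Line 5: ['ocean', 'guitar', 'morning'] (min_width=20, slack=2)

Answer: table river system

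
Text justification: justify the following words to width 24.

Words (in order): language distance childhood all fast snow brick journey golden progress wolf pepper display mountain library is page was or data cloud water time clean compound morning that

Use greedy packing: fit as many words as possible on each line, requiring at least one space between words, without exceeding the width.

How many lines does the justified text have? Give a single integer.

Line 1: ['language', 'distance'] (min_width=17, slack=7)
Line 2: ['childhood', 'all', 'fast', 'snow'] (min_width=23, slack=1)
Line 3: ['brick', 'journey', 'golden'] (min_width=20, slack=4)
Line 4: ['progress', 'wolf', 'pepper'] (min_width=20, slack=4)
Line 5: ['display', 'mountain', 'library'] (min_width=24, slack=0)
Line 6: ['is', 'page', 'was', 'or', 'data'] (min_width=19, slack=5)
Line 7: ['cloud', 'water', 'time', 'clean'] (min_width=22, slack=2)
Line 8: ['compound', 'morning', 'that'] (min_width=21, slack=3)
Total lines: 8

Answer: 8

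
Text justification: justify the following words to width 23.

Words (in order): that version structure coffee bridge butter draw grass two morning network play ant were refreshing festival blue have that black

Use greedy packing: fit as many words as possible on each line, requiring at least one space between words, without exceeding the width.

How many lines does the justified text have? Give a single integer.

Answer: 6

Derivation:
Line 1: ['that', 'version', 'structure'] (min_width=22, slack=1)
Line 2: ['coffee', 'bridge', 'butter'] (min_width=20, slack=3)
Line 3: ['draw', 'grass', 'two', 'morning'] (min_width=22, slack=1)
Line 4: ['network', 'play', 'ant', 'were'] (min_width=21, slack=2)
Line 5: ['refreshing', 'festival'] (min_width=19, slack=4)
Line 6: ['blue', 'have', 'that', 'black'] (min_width=20, slack=3)
Total lines: 6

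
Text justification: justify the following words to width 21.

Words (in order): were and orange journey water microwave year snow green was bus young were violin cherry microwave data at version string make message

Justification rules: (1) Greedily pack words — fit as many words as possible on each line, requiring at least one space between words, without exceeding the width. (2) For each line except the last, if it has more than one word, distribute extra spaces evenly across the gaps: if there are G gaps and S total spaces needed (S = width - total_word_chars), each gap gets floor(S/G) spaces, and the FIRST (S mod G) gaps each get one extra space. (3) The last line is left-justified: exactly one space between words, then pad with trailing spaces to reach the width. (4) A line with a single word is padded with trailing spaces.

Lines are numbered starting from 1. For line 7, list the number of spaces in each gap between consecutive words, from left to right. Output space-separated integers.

Line 1: ['were', 'and', 'orange'] (min_width=15, slack=6)
Line 2: ['journey', 'water'] (min_width=13, slack=8)
Line 3: ['microwave', 'year', 'snow'] (min_width=19, slack=2)
Line 4: ['green', 'was', 'bus', 'young'] (min_width=19, slack=2)
Line 5: ['were', 'violin', 'cherry'] (min_width=18, slack=3)
Line 6: ['microwave', 'data', 'at'] (min_width=17, slack=4)
Line 7: ['version', 'string', 'make'] (min_width=19, slack=2)
Line 8: ['message'] (min_width=7, slack=14)

Answer: 2 2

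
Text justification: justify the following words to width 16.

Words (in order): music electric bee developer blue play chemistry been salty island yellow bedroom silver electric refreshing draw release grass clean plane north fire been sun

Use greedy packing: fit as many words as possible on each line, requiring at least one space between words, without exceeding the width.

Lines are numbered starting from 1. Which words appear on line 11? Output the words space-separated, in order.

Line 1: ['music', 'electric'] (min_width=14, slack=2)
Line 2: ['bee', 'developer'] (min_width=13, slack=3)
Line 3: ['blue', 'play'] (min_width=9, slack=7)
Line 4: ['chemistry', 'been'] (min_width=14, slack=2)
Line 5: ['salty', 'island'] (min_width=12, slack=4)
Line 6: ['yellow', 'bedroom'] (min_width=14, slack=2)
Line 7: ['silver', 'electric'] (min_width=15, slack=1)
Line 8: ['refreshing', 'draw'] (min_width=15, slack=1)
Line 9: ['release', 'grass'] (min_width=13, slack=3)
Line 10: ['clean', 'plane'] (min_width=11, slack=5)
Line 11: ['north', 'fire', 'been'] (min_width=15, slack=1)
Line 12: ['sun'] (min_width=3, slack=13)

Answer: north fire been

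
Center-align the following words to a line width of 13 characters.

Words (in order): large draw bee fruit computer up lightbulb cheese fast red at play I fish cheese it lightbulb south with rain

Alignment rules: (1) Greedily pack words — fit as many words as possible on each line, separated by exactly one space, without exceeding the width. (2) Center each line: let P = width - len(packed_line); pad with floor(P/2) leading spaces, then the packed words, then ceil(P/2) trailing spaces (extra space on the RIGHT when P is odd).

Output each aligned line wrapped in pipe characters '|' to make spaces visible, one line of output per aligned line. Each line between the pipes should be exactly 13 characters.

Line 1: ['large', 'draw'] (min_width=10, slack=3)
Line 2: ['bee', 'fruit'] (min_width=9, slack=4)
Line 3: ['computer', 'up'] (min_width=11, slack=2)
Line 4: ['lightbulb'] (min_width=9, slack=4)
Line 5: ['cheese', 'fast'] (min_width=11, slack=2)
Line 6: ['red', 'at', 'play', 'I'] (min_width=13, slack=0)
Line 7: ['fish', 'cheese'] (min_width=11, slack=2)
Line 8: ['it', 'lightbulb'] (min_width=12, slack=1)
Line 9: ['south', 'with'] (min_width=10, slack=3)
Line 10: ['rain'] (min_width=4, slack=9)

Answer: | large draw  |
|  bee fruit  |
| computer up |
|  lightbulb  |
| cheese fast |
|red at play I|
| fish cheese |
|it lightbulb |
| south with  |
|    rain     |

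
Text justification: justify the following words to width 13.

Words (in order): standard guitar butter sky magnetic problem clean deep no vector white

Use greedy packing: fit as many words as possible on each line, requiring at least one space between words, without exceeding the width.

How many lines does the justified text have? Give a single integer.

Line 1: ['standard'] (min_width=8, slack=5)
Line 2: ['guitar', 'butter'] (min_width=13, slack=0)
Line 3: ['sky', 'magnetic'] (min_width=12, slack=1)
Line 4: ['problem', 'clean'] (min_width=13, slack=0)
Line 5: ['deep', 'no'] (min_width=7, slack=6)
Line 6: ['vector', 'white'] (min_width=12, slack=1)
Total lines: 6

Answer: 6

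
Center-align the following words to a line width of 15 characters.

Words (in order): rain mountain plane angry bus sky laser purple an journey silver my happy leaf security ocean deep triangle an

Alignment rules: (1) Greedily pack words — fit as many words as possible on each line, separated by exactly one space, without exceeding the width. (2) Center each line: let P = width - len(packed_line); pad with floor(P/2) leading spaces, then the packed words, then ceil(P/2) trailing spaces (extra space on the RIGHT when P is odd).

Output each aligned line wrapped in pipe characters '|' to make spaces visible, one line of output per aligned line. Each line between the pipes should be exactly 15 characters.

Line 1: ['rain', 'mountain'] (min_width=13, slack=2)
Line 2: ['plane', 'angry', 'bus'] (min_width=15, slack=0)
Line 3: ['sky', 'laser'] (min_width=9, slack=6)
Line 4: ['purple', 'an'] (min_width=9, slack=6)
Line 5: ['journey', 'silver'] (min_width=14, slack=1)
Line 6: ['my', 'happy', 'leaf'] (min_width=13, slack=2)
Line 7: ['security', 'ocean'] (min_width=14, slack=1)
Line 8: ['deep', 'triangle'] (min_width=13, slack=2)
Line 9: ['an'] (min_width=2, slack=13)

Answer: | rain mountain |
|plane angry bus|
|   sky laser   |
|   purple an   |
|journey silver |
| my happy leaf |
|security ocean |
| deep triangle |
|      an       |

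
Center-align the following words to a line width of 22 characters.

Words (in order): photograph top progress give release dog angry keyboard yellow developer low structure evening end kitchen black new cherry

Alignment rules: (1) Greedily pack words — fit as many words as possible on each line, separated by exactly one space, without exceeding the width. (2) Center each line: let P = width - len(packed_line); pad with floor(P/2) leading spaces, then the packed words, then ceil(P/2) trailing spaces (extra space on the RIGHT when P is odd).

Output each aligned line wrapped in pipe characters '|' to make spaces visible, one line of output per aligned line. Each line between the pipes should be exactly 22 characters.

Line 1: ['photograph', 'top'] (min_width=14, slack=8)
Line 2: ['progress', 'give', 'release'] (min_width=21, slack=1)
Line 3: ['dog', 'angry', 'keyboard'] (min_width=18, slack=4)
Line 4: ['yellow', 'developer', 'low'] (min_width=20, slack=2)
Line 5: ['structure', 'evening', 'end'] (min_width=21, slack=1)
Line 6: ['kitchen', 'black', 'new'] (min_width=17, slack=5)
Line 7: ['cherry'] (min_width=6, slack=16)

Answer: |    photograph top    |
|progress give release |
|  dog angry keyboard  |
| yellow developer low |
|structure evening end |
|  kitchen black new   |
|        cherry        |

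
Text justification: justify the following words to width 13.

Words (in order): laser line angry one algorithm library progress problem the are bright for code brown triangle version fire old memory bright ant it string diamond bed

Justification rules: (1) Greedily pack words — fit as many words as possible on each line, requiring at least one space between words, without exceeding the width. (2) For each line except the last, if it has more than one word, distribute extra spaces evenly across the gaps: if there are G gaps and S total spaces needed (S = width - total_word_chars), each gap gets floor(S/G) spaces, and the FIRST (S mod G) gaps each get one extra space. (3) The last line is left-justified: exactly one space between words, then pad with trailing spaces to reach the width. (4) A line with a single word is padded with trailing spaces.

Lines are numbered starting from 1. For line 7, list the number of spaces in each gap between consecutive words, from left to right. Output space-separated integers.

Answer: 4

Derivation:
Line 1: ['laser', 'line'] (min_width=10, slack=3)
Line 2: ['angry', 'one'] (min_width=9, slack=4)
Line 3: ['algorithm'] (min_width=9, slack=4)
Line 4: ['library'] (min_width=7, slack=6)
Line 5: ['progress'] (min_width=8, slack=5)
Line 6: ['problem', 'the'] (min_width=11, slack=2)
Line 7: ['are', 'bright'] (min_width=10, slack=3)
Line 8: ['for', 'code'] (min_width=8, slack=5)
Line 9: ['brown'] (min_width=5, slack=8)
Line 10: ['triangle'] (min_width=8, slack=5)
Line 11: ['version', 'fire'] (min_width=12, slack=1)
Line 12: ['old', 'memory'] (min_width=10, slack=3)
Line 13: ['bright', 'ant', 'it'] (min_width=13, slack=0)
Line 14: ['string'] (min_width=6, slack=7)
Line 15: ['diamond', 'bed'] (min_width=11, slack=2)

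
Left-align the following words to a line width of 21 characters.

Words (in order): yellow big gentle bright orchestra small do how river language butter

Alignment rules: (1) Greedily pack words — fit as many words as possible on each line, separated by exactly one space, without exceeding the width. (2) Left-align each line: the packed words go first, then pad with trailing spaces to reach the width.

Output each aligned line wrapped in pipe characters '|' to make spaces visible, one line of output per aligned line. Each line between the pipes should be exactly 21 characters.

Line 1: ['yellow', 'big', 'gentle'] (min_width=17, slack=4)
Line 2: ['bright', 'orchestra'] (min_width=16, slack=5)
Line 3: ['small', 'do', 'how', 'river'] (min_width=18, slack=3)
Line 4: ['language', 'butter'] (min_width=15, slack=6)

Answer: |yellow big gentle    |
|bright orchestra     |
|small do how river   |
|language butter      |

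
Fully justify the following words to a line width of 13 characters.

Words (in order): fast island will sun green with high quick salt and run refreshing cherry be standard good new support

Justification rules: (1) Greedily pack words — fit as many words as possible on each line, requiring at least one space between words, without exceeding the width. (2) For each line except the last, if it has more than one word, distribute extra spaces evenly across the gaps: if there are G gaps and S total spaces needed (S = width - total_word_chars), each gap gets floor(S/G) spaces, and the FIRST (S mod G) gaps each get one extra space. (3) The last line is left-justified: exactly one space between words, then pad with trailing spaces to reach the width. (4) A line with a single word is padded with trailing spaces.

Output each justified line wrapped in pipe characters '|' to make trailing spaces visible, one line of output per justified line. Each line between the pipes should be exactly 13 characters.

Answer: |fast   island|
|will      sun|
|green    with|
|high    quick|
|salt  and run|
|refreshing   |
|cherry     be|
|standard good|
|new support  |

Derivation:
Line 1: ['fast', 'island'] (min_width=11, slack=2)
Line 2: ['will', 'sun'] (min_width=8, slack=5)
Line 3: ['green', 'with'] (min_width=10, slack=3)
Line 4: ['high', 'quick'] (min_width=10, slack=3)
Line 5: ['salt', 'and', 'run'] (min_width=12, slack=1)
Line 6: ['refreshing'] (min_width=10, slack=3)
Line 7: ['cherry', 'be'] (min_width=9, slack=4)
Line 8: ['standard', 'good'] (min_width=13, slack=0)
Line 9: ['new', 'support'] (min_width=11, slack=2)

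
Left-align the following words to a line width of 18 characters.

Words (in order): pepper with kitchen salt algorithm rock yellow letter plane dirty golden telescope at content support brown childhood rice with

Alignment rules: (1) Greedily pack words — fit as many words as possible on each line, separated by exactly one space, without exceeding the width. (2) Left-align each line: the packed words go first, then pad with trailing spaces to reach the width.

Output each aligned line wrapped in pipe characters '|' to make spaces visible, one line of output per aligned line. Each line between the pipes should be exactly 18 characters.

Answer: |pepper with       |
|kitchen salt      |
|algorithm rock    |
|yellow letter     |
|plane dirty golden|
|telescope at      |
|content support   |
|brown childhood   |
|rice with         |

Derivation:
Line 1: ['pepper', 'with'] (min_width=11, slack=7)
Line 2: ['kitchen', 'salt'] (min_width=12, slack=6)
Line 3: ['algorithm', 'rock'] (min_width=14, slack=4)
Line 4: ['yellow', 'letter'] (min_width=13, slack=5)
Line 5: ['plane', 'dirty', 'golden'] (min_width=18, slack=0)
Line 6: ['telescope', 'at'] (min_width=12, slack=6)
Line 7: ['content', 'support'] (min_width=15, slack=3)
Line 8: ['brown', 'childhood'] (min_width=15, slack=3)
Line 9: ['rice', 'with'] (min_width=9, slack=9)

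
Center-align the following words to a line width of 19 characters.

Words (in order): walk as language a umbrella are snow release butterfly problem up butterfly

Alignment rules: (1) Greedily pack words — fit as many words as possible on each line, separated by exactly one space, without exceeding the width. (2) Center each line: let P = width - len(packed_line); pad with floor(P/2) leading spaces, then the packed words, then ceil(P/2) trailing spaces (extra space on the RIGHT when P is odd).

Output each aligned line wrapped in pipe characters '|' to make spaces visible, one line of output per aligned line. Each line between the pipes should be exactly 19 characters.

Line 1: ['walk', 'as', 'language', 'a'] (min_width=18, slack=1)
Line 2: ['umbrella', 'are', 'snow'] (min_width=17, slack=2)
Line 3: ['release', 'butterfly'] (min_width=17, slack=2)
Line 4: ['problem', 'up'] (min_width=10, slack=9)
Line 5: ['butterfly'] (min_width=9, slack=10)

Answer: |walk as language a |
| umbrella are snow |
| release butterfly |
|    problem up     |
|     butterfly     |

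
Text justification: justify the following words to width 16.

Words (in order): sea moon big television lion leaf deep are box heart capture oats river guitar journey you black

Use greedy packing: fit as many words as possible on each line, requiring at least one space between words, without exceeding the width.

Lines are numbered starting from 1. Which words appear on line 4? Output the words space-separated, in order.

Answer: box heart

Derivation:
Line 1: ['sea', 'moon', 'big'] (min_width=12, slack=4)
Line 2: ['television', 'lion'] (min_width=15, slack=1)
Line 3: ['leaf', 'deep', 'are'] (min_width=13, slack=3)
Line 4: ['box', 'heart'] (min_width=9, slack=7)
Line 5: ['capture', 'oats'] (min_width=12, slack=4)
Line 6: ['river', 'guitar'] (min_width=12, slack=4)
Line 7: ['journey', 'you'] (min_width=11, slack=5)
Line 8: ['black'] (min_width=5, slack=11)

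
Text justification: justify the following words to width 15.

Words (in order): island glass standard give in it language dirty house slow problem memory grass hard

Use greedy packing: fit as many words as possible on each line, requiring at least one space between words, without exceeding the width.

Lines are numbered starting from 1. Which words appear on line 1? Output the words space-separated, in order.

Line 1: ['island', 'glass'] (min_width=12, slack=3)
Line 2: ['standard', 'give'] (min_width=13, slack=2)
Line 3: ['in', 'it', 'language'] (min_width=14, slack=1)
Line 4: ['dirty', 'house'] (min_width=11, slack=4)
Line 5: ['slow', 'problem'] (min_width=12, slack=3)
Line 6: ['memory', 'grass'] (min_width=12, slack=3)
Line 7: ['hard'] (min_width=4, slack=11)

Answer: island glass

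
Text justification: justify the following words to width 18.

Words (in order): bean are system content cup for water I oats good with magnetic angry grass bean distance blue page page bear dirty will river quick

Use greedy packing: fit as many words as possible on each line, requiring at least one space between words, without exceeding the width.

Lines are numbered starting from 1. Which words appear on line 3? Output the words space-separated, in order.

Answer: water I oats good

Derivation:
Line 1: ['bean', 'are', 'system'] (min_width=15, slack=3)
Line 2: ['content', 'cup', 'for'] (min_width=15, slack=3)
Line 3: ['water', 'I', 'oats', 'good'] (min_width=17, slack=1)
Line 4: ['with', 'magnetic'] (min_width=13, slack=5)
Line 5: ['angry', 'grass', 'bean'] (min_width=16, slack=2)
Line 6: ['distance', 'blue', 'page'] (min_width=18, slack=0)
Line 7: ['page', 'bear', 'dirty'] (min_width=15, slack=3)
Line 8: ['will', 'river', 'quick'] (min_width=16, slack=2)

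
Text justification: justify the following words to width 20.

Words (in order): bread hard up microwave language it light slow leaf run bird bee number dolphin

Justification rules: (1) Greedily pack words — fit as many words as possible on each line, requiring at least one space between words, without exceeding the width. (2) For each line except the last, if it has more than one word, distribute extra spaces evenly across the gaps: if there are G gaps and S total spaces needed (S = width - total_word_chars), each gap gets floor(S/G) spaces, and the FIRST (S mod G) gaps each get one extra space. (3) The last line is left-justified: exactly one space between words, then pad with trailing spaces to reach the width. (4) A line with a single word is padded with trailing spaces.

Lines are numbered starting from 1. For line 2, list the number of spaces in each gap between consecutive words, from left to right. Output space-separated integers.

Line 1: ['bread', 'hard', 'up'] (min_width=13, slack=7)
Line 2: ['microwave', 'language'] (min_width=18, slack=2)
Line 3: ['it', 'light', 'slow', 'leaf'] (min_width=18, slack=2)
Line 4: ['run', 'bird', 'bee', 'number'] (min_width=19, slack=1)
Line 5: ['dolphin'] (min_width=7, slack=13)

Answer: 3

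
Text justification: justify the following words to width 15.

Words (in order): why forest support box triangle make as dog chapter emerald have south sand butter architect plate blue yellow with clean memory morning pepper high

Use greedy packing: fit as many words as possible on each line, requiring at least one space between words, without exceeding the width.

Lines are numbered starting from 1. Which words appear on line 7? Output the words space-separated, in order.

Answer: butter

Derivation:
Line 1: ['why', 'forest'] (min_width=10, slack=5)
Line 2: ['support', 'box'] (min_width=11, slack=4)
Line 3: ['triangle', 'make'] (min_width=13, slack=2)
Line 4: ['as', 'dog', 'chapter'] (min_width=14, slack=1)
Line 5: ['emerald', 'have'] (min_width=12, slack=3)
Line 6: ['south', 'sand'] (min_width=10, slack=5)
Line 7: ['butter'] (min_width=6, slack=9)
Line 8: ['architect', 'plate'] (min_width=15, slack=0)
Line 9: ['blue', 'yellow'] (min_width=11, slack=4)
Line 10: ['with', 'clean'] (min_width=10, slack=5)
Line 11: ['memory', 'morning'] (min_width=14, slack=1)
Line 12: ['pepper', 'high'] (min_width=11, slack=4)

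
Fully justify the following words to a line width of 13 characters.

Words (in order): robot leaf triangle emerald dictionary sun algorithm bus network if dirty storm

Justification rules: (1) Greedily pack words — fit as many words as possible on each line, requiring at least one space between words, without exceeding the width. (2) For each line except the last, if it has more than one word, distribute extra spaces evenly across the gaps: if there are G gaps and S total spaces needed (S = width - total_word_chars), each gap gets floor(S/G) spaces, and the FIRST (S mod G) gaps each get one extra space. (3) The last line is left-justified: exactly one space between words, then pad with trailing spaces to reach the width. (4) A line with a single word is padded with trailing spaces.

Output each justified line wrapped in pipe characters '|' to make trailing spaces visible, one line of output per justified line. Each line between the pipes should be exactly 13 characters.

Answer: |robot    leaf|
|triangle     |
|emerald      |
|dictionary   |
|sun algorithm|
|bus   network|
|if      dirty|
|storm        |

Derivation:
Line 1: ['robot', 'leaf'] (min_width=10, slack=3)
Line 2: ['triangle'] (min_width=8, slack=5)
Line 3: ['emerald'] (min_width=7, slack=6)
Line 4: ['dictionary'] (min_width=10, slack=3)
Line 5: ['sun', 'algorithm'] (min_width=13, slack=0)
Line 6: ['bus', 'network'] (min_width=11, slack=2)
Line 7: ['if', 'dirty'] (min_width=8, slack=5)
Line 8: ['storm'] (min_width=5, slack=8)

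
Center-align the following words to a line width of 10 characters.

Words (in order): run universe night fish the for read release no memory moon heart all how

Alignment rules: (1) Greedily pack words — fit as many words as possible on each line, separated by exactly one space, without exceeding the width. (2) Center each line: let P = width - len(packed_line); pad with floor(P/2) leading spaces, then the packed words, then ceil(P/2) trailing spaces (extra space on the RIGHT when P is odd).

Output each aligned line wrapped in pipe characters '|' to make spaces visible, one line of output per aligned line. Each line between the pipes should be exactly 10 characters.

Answer: |   run    |
| universe |
|night fish|
| the for  |
|   read   |
|release no|
|  memory  |
|moon heart|
| all how  |

Derivation:
Line 1: ['run'] (min_width=3, slack=7)
Line 2: ['universe'] (min_width=8, slack=2)
Line 3: ['night', 'fish'] (min_width=10, slack=0)
Line 4: ['the', 'for'] (min_width=7, slack=3)
Line 5: ['read'] (min_width=4, slack=6)
Line 6: ['release', 'no'] (min_width=10, slack=0)
Line 7: ['memory'] (min_width=6, slack=4)
Line 8: ['moon', 'heart'] (min_width=10, slack=0)
Line 9: ['all', 'how'] (min_width=7, slack=3)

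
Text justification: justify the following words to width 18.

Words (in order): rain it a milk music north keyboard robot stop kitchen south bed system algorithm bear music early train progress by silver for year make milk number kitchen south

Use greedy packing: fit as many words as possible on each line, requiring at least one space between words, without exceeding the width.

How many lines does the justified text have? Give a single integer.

Line 1: ['rain', 'it', 'a', 'milk'] (min_width=14, slack=4)
Line 2: ['music', 'north'] (min_width=11, slack=7)
Line 3: ['keyboard', 'robot'] (min_width=14, slack=4)
Line 4: ['stop', 'kitchen', 'south'] (min_width=18, slack=0)
Line 5: ['bed', 'system'] (min_width=10, slack=8)
Line 6: ['algorithm', 'bear'] (min_width=14, slack=4)
Line 7: ['music', 'early', 'train'] (min_width=17, slack=1)
Line 8: ['progress', 'by', 'silver'] (min_width=18, slack=0)
Line 9: ['for', 'year', 'make', 'milk'] (min_width=18, slack=0)
Line 10: ['number', 'kitchen'] (min_width=14, slack=4)
Line 11: ['south'] (min_width=5, slack=13)
Total lines: 11

Answer: 11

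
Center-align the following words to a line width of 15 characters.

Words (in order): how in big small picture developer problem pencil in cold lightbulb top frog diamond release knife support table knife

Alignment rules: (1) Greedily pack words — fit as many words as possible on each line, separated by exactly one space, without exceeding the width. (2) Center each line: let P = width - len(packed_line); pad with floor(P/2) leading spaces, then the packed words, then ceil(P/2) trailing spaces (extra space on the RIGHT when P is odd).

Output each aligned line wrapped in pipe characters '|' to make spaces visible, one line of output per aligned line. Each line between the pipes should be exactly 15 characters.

Answer: |  how in big   |
| small picture |
|   developer   |
|problem pencil |
|    in cold    |
| lightbulb top |
| frog diamond  |
| release knife |
| support table |
|     knife     |

Derivation:
Line 1: ['how', 'in', 'big'] (min_width=10, slack=5)
Line 2: ['small', 'picture'] (min_width=13, slack=2)
Line 3: ['developer'] (min_width=9, slack=6)
Line 4: ['problem', 'pencil'] (min_width=14, slack=1)
Line 5: ['in', 'cold'] (min_width=7, slack=8)
Line 6: ['lightbulb', 'top'] (min_width=13, slack=2)
Line 7: ['frog', 'diamond'] (min_width=12, slack=3)
Line 8: ['release', 'knife'] (min_width=13, slack=2)
Line 9: ['support', 'table'] (min_width=13, slack=2)
Line 10: ['knife'] (min_width=5, slack=10)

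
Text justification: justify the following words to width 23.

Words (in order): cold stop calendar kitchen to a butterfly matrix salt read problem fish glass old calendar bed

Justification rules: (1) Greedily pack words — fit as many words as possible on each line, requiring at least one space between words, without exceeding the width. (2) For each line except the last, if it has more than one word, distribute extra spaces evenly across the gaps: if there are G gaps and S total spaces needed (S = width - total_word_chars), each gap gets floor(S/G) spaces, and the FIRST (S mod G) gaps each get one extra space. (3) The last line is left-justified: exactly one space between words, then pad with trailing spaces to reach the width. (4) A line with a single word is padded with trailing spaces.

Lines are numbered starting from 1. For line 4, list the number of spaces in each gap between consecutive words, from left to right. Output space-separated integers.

Line 1: ['cold', 'stop', 'calendar'] (min_width=18, slack=5)
Line 2: ['kitchen', 'to', 'a', 'butterfly'] (min_width=22, slack=1)
Line 3: ['matrix', 'salt', 'read'] (min_width=16, slack=7)
Line 4: ['problem', 'fish', 'glass', 'old'] (min_width=22, slack=1)
Line 5: ['calendar', 'bed'] (min_width=12, slack=11)

Answer: 2 1 1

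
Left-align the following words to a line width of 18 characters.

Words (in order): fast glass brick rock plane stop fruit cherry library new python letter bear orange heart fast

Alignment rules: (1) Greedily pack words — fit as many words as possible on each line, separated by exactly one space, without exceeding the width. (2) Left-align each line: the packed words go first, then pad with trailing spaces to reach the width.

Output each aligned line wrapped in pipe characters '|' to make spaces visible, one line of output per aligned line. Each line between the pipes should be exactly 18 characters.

Line 1: ['fast', 'glass', 'brick'] (min_width=16, slack=2)
Line 2: ['rock', 'plane', 'stop'] (min_width=15, slack=3)
Line 3: ['fruit', 'cherry'] (min_width=12, slack=6)
Line 4: ['library', 'new', 'python'] (min_width=18, slack=0)
Line 5: ['letter', 'bear', 'orange'] (min_width=18, slack=0)
Line 6: ['heart', 'fast'] (min_width=10, slack=8)

Answer: |fast glass brick  |
|rock plane stop   |
|fruit cherry      |
|library new python|
|letter bear orange|
|heart fast        |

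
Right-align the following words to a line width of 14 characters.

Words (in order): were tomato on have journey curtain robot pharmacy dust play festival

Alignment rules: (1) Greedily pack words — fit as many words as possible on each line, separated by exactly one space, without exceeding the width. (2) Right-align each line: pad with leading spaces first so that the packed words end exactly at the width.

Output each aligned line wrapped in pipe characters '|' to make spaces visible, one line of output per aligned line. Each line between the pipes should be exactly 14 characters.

Answer: |were tomato on|
|  have journey|
| curtain robot|
| pharmacy dust|
| play festival|

Derivation:
Line 1: ['were', 'tomato', 'on'] (min_width=14, slack=0)
Line 2: ['have', 'journey'] (min_width=12, slack=2)
Line 3: ['curtain', 'robot'] (min_width=13, slack=1)
Line 4: ['pharmacy', 'dust'] (min_width=13, slack=1)
Line 5: ['play', 'festival'] (min_width=13, slack=1)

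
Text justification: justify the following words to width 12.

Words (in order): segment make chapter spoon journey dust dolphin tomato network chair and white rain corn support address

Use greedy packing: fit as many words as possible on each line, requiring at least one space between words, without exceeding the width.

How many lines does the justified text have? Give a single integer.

Answer: 11

Derivation:
Line 1: ['segment', 'make'] (min_width=12, slack=0)
Line 2: ['chapter'] (min_width=7, slack=5)
Line 3: ['spoon'] (min_width=5, slack=7)
Line 4: ['journey', 'dust'] (min_width=12, slack=0)
Line 5: ['dolphin'] (min_width=7, slack=5)
Line 6: ['tomato'] (min_width=6, slack=6)
Line 7: ['network'] (min_width=7, slack=5)
Line 8: ['chair', 'and'] (min_width=9, slack=3)
Line 9: ['white', 'rain'] (min_width=10, slack=2)
Line 10: ['corn', 'support'] (min_width=12, slack=0)
Line 11: ['address'] (min_width=7, slack=5)
Total lines: 11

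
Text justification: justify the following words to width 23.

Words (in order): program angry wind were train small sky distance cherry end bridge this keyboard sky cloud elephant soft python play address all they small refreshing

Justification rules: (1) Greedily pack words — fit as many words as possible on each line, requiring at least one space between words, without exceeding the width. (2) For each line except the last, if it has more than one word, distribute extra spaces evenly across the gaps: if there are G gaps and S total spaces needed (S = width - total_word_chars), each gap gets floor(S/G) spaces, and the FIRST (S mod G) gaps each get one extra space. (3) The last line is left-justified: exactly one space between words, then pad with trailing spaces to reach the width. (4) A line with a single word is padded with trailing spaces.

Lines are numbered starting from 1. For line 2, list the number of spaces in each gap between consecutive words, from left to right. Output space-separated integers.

Answer: 5 5

Derivation:
Line 1: ['program', 'angry', 'wind', 'were'] (min_width=23, slack=0)
Line 2: ['train', 'small', 'sky'] (min_width=15, slack=8)
Line 3: ['distance', 'cherry', 'end'] (min_width=19, slack=4)
Line 4: ['bridge', 'this', 'keyboard'] (min_width=20, slack=3)
Line 5: ['sky', 'cloud', 'elephant', 'soft'] (min_width=23, slack=0)
Line 6: ['python', 'play', 'address', 'all'] (min_width=23, slack=0)
Line 7: ['they', 'small', 'refreshing'] (min_width=21, slack=2)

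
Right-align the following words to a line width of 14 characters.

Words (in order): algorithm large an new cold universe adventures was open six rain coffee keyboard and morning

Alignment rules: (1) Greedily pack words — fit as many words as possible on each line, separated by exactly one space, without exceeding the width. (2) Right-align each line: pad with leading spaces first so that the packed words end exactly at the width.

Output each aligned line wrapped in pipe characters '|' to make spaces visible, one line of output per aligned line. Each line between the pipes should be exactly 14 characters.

Answer: |     algorithm|
|  large an new|
| cold universe|
|adventures was|
| open six rain|
|        coffee|
|  keyboard and|
|       morning|

Derivation:
Line 1: ['algorithm'] (min_width=9, slack=5)
Line 2: ['large', 'an', 'new'] (min_width=12, slack=2)
Line 3: ['cold', 'universe'] (min_width=13, slack=1)
Line 4: ['adventures', 'was'] (min_width=14, slack=0)
Line 5: ['open', 'six', 'rain'] (min_width=13, slack=1)
Line 6: ['coffee'] (min_width=6, slack=8)
Line 7: ['keyboard', 'and'] (min_width=12, slack=2)
Line 8: ['morning'] (min_width=7, slack=7)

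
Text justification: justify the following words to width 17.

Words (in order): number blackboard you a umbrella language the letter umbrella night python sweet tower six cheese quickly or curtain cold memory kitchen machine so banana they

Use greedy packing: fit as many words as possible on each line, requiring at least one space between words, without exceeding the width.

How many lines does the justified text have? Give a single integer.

Answer: 11

Derivation:
Line 1: ['number', 'blackboard'] (min_width=17, slack=0)
Line 2: ['you', 'a', 'umbrella'] (min_width=14, slack=3)
Line 3: ['language', 'the'] (min_width=12, slack=5)
Line 4: ['letter', 'umbrella'] (min_width=15, slack=2)
Line 5: ['night', 'python'] (min_width=12, slack=5)
Line 6: ['sweet', 'tower', 'six'] (min_width=15, slack=2)
Line 7: ['cheese', 'quickly', 'or'] (min_width=17, slack=0)
Line 8: ['curtain', 'cold'] (min_width=12, slack=5)
Line 9: ['memory', 'kitchen'] (min_width=14, slack=3)
Line 10: ['machine', 'so', 'banana'] (min_width=17, slack=0)
Line 11: ['they'] (min_width=4, slack=13)
Total lines: 11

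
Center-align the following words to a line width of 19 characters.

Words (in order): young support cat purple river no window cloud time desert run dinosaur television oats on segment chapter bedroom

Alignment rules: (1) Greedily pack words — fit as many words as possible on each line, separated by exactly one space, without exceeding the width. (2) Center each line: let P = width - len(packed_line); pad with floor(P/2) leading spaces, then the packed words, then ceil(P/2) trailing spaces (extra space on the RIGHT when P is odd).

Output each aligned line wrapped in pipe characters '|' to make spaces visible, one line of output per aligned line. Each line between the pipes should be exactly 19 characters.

Answer: | young support cat |
|  purple river no  |
| window cloud time |
|desert run dinosaur|
|television oats on |
|  segment chapter  |
|      bedroom      |

Derivation:
Line 1: ['young', 'support', 'cat'] (min_width=17, slack=2)
Line 2: ['purple', 'river', 'no'] (min_width=15, slack=4)
Line 3: ['window', 'cloud', 'time'] (min_width=17, slack=2)
Line 4: ['desert', 'run', 'dinosaur'] (min_width=19, slack=0)
Line 5: ['television', 'oats', 'on'] (min_width=18, slack=1)
Line 6: ['segment', 'chapter'] (min_width=15, slack=4)
Line 7: ['bedroom'] (min_width=7, slack=12)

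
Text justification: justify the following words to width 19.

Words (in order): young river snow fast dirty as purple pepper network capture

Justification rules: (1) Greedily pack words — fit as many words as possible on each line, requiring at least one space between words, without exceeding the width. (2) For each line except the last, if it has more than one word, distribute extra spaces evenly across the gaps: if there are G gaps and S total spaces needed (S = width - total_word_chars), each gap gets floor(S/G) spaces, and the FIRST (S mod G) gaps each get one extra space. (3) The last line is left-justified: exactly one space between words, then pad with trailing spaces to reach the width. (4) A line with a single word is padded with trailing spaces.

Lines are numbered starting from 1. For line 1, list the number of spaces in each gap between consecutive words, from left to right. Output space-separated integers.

Line 1: ['young', 'river', 'snow'] (min_width=16, slack=3)
Line 2: ['fast', 'dirty', 'as'] (min_width=13, slack=6)
Line 3: ['purple', 'pepper'] (min_width=13, slack=6)
Line 4: ['network', 'capture'] (min_width=15, slack=4)

Answer: 3 2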